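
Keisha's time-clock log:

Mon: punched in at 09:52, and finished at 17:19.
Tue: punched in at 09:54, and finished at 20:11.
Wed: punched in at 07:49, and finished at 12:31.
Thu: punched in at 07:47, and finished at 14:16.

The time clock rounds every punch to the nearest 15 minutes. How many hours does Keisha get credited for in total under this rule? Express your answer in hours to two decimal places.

29.00 hours

Mon: in 09:52→09:45, out 17:19→17:15; 7 h 30 min
Tue: in 09:54→10:00, out 20:11→20:15; 10 h 15 min
Wed: in 07:49→07:45, out 12:31→12:30; 4 h 45 min
Thu: in 07:47→07:45, out 14:16→14:15; 6 h 30 min
Total credited: 29 h 0 min.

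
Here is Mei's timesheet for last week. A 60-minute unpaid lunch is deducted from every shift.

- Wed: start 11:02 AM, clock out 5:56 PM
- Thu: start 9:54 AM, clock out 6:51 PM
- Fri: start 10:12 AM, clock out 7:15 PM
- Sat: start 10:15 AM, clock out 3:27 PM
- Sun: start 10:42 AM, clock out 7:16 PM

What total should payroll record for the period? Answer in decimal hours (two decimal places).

33.67 hours

Wed: 11:02 AM–5:56 PM = 6 h 54 min; less 60 min break → 5 h 54 min
Thu: 9:54 AM–6:51 PM = 8 h 57 min; less 60 min break → 7 h 57 min
Fri: 10:12 AM–7:15 PM = 9 h 3 min; less 60 min break → 8 h 3 min
Sat: 10:15 AM–3:27 PM = 5 h 12 min; less 60 min break → 4 h 12 min
Sun: 10:42 AM–7:16 PM = 8 h 34 min; less 60 min break → 7 h 34 min
Total: 5 h 54 min + 7 h 57 min + 8 h 3 min + 4 h 12 min + 7 h 34 min = 33 h 40 min.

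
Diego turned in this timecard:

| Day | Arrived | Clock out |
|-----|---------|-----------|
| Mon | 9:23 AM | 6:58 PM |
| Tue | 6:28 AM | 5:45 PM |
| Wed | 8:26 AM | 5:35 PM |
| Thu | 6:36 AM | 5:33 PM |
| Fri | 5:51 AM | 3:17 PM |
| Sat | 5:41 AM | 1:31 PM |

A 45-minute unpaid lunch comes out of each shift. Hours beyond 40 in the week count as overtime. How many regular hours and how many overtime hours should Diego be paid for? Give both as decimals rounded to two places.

Mon: 9:23 AM–6:58 PM = 9 h 35 min; less 45 min break → 8 h 50 min
Tue: 6:28 AM–5:45 PM = 11 h 17 min; less 45 min break → 10 h 32 min
Wed: 8:26 AM–5:35 PM = 9 h 9 min; less 45 min break → 8 h 24 min
Thu: 6:36 AM–5:33 PM = 10 h 57 min; less 45 min break → 10 h 12 min
Fri: 5:51 AM–3:17 PM = 9 h 26 min; less 45 min break → 8 h 41 min
Sat: 5:41 AM–1:31 PM = 7 h 50 min; less 45 min break → 7 h 5 min
Total worked: 53 h 44 min = 53.73 h.
Threshold 40 h → overtime 13 h 44 min, regular 40 h 0 min.

Regular 40.00 hours, overtime 13.73 hours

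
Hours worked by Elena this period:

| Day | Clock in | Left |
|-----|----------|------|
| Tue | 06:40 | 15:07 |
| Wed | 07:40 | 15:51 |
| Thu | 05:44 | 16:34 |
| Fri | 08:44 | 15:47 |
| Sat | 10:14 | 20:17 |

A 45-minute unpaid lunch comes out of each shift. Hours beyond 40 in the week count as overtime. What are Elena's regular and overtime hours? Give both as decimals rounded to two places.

Tue: 06:40–15:07 = 8 h 27 min; less 45 min break → 7 h 42 min
Wed: 07:40–15:51 = 8 h 11 min; less 45 min break → 7 h 26 min
Thu: 05:44–16:34 = 10 h 50 min; less 45 min break → 10 h 5 min
Fri: 08:44–15:47 = 7 h 3 min; less 45 min break → 6 h 18 min
Sat: 10:14–20:17 = 10 h 3 min; less 45 min break → 9 h 18 min
Total worked: 40 h 49 min = 40.82 h.
Threshold 40 h → overtime 0 h 49 min, regular 40 h 0 min.

Regular 40.00 hours, overtime 0.82 hours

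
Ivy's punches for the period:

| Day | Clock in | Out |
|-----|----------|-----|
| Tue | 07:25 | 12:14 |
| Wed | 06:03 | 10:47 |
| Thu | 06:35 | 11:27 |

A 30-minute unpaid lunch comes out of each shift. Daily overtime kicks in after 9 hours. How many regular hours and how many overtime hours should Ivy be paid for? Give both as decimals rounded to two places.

Regular 12.92 hours, overtime 0.00 hours

Tue: 07:25–12:14 = 4 h 49 min; less 30 min break → 4 h 19 min
Wed: 06:03–10:47 = 4 h 44 min; less 30 min break → 4 h 14 min
Thu: 06:35–11:27 = 4 h 52 min; less 30 min break → 4 h 22 min
Tue reg 4 h 19 min / OT 0 h 0 min; Wed reg 4 h 14 min / OT 0 h 0 min; Thu reg 4 h 22 min / OT 0 h 0 min.
Totals: regular 12 h 55 min, overtime 0 h 0 min.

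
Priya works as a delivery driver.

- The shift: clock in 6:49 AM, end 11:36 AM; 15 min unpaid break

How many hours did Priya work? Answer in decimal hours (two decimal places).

4.53 hours

The shift: 6:49 AM–11:36 AM = 4 h 47 min; less 15 min break → 4 h 32 min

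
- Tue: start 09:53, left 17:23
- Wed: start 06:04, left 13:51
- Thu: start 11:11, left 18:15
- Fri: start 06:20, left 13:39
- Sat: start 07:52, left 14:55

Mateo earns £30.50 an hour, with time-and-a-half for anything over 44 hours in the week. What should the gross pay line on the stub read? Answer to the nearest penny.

£1119.86

Tue: 09:53–17:23 = 7 h 30 min
Wed: 06:04–13:51 = 7 h 47 min
Thu: 11:11–18:15 = 7 h 4 min
Fri: 06:20–13:39 = 7 h 19 min
Sat: 07:52–14:55 = 7 h 3 min
Total worked: 36 h 43 min = 2203 min.
Regular 36 h 43 min = 2203 min at £30.50/h; overtime 0 h 0 min = 0 min at £45.75/h.
Pay = (2203 × £30.50 + 0 × £45.75) ÷ 60 = £1119.86.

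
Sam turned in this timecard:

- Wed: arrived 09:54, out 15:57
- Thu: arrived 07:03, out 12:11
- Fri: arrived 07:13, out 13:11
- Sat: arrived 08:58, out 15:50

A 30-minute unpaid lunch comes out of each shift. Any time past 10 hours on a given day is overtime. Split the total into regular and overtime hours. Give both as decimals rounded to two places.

Wed: 09:54–15:57 = 6 h 3 min; less 30 min break → 5 h 33 min
Thu: 07:03–12:11 = 5 h 8 min; less 30 min break → 4 h 38 min
Fri: 07:13–13:11 = 5 h 58 min; less 30 min break → 5 h 28 min
Sat: 08:58–15:50 = 6 h 52 min; less 30 min break → 6 h 22 min
Wed reg 5 h 33 min / OT 0 h 0 min; Thu reg 4 h 38 min / OT 0 h 0 min; Fri reg 5 h 28 min / OT 0 h 0 min; Sat reg 6 h 22 min / OT 0 h 0 min.
Totals: regular 22 h 1 min, overtime 0 h 0 min.

Regular 22.02 hours, overtime 0.00 hours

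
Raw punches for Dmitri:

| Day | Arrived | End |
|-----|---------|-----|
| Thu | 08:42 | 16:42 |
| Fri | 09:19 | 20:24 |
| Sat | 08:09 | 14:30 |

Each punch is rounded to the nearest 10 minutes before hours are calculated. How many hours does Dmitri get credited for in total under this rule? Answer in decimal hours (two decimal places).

25.33 hours

Thu: in 08:42→08:40, out 16:42→16:40; 8 h 0 min
Fri: in 09:19→09:20, out 20:24→20:20; 11 h 0 min
Sat: in 08:09→08:10, out 14:30→14:30; 6 h 20 min
Total credited: 25 h 20 min.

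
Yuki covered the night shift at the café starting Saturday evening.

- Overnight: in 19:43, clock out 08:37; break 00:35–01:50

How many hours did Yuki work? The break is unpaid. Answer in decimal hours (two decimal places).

11.65 hours

Overnight: 19:43 → midnight = 4 h 17 min; midnight → 08:37 = 8 h 37 min; span 12 h 54 min; less 75 min break → 11 h 39 min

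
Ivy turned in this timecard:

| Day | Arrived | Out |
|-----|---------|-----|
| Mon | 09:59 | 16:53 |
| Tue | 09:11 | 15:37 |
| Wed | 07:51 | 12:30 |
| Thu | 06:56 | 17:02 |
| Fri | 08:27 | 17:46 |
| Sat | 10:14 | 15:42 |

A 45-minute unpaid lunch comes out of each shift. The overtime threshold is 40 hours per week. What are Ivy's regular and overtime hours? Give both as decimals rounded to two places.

Regular 38.37 hours, overtime 0.00 hours

Mon: 09:59–16:53 = 6 h 54 min; less 45 min break → 6 h 9 min
Tue: 09:11–15:37 = 6 h 26 min; less 45 min break → 5 h 41 min
Wed: 07:51–12:30 = 4 h 39 min; less 45 min break → 3 h 54 min
Thu: 06:56–17:02 = 10 h 6 min; less 45 min break → 9 h 21 min
Fri: 08:27–17:46 = 9 h 19 min; less 45 min break → 8 h 34 min
Sat: 10:14–15:42 = 5 h 28 min; less 45 min break → 4 h 43 min
Total worked: 38 h 22 min = 38.37 h.
Threshold 40 h → overtime 0 h 0 min, regular 38 h 22 min.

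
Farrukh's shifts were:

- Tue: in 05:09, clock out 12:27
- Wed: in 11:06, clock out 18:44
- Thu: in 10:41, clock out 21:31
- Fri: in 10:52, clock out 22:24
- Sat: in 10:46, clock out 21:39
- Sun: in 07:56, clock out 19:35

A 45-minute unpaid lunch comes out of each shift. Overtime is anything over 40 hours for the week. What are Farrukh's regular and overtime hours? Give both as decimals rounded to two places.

Tue: 05:09–12:27 = 7 h 18 min; less 45 min break → 6 h 33 min
Wed: 11:06–18:44 = 7 h 38 min; less 45 min break → 6 h 53 min
Thu: 10:41–21:31 = 10 h 50 min; less 45 min break → 10 h 5 min
Fri: 10:52–22:24 = 11 h 32 min; less 45 min break → 10 h 47 min
Sat: 10:46–21:39 = 10 h 53 min; less 45 min break → 10 h 8 min
Sun: 07:56–19:35 = 11 h 39 min; less 45 min break → 10 h 54 min
Total worked: 55 h 20 min = 55.33 h.
Threshold 40 h → overtime 15 h 20 min, regular 40 h 0 min.

Regular 40.00 hours, overtime 15.33 hours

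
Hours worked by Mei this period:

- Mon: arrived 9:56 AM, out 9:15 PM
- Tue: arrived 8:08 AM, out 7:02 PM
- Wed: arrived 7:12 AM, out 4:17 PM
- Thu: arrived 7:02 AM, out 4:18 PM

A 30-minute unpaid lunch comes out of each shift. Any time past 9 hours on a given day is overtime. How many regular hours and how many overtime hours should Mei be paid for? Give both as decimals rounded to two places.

Mon: 9:56 AM–9:15 PM = 11 h 19 min; less 30 min break → 10 h 49 min
Tue: 8:08 AM–7:02 PM = 10 h 54 min; less 30 min break → 10 h 24 min
Wed: 7:12 AM–4:17 PM = 9 h 5 min; less 30 min break → 8 h 35 min
Thu: 7:02 AM–4:18 PM = 9 h 16 min; less 30 min break → 8 h 46 min
Mon reg 9 h 0 min / OT 1 h 49 min; Tue reg 9 h 0 min / OT 1 h 24 min; Wed reg 8 h 35 min / OT 0 h 0 min; Thu reg 8 h 46 min / OT 0 h 0 min.
Totals: regular 35 h 21 min, overtime 3 h 13 min.

Regular 35.35 hours, overtime 3.22 hours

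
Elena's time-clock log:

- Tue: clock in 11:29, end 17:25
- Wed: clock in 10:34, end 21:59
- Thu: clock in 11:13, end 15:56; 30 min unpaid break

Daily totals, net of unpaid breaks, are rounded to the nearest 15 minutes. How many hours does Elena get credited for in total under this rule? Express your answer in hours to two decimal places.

Tue: 11:29–17:25 = 5 h 56 min → rounds to 6 h 0 min
Wed: 10:34–21:59 = 11 h 25 min → rounds to 11 h 30 min
Thu: 11:13–15:56 = 4 h 43 min − 30 min = 4 h 13 min → rounds to 4 h 15 min
Total credited: 21 h 45 min.

21.75 hours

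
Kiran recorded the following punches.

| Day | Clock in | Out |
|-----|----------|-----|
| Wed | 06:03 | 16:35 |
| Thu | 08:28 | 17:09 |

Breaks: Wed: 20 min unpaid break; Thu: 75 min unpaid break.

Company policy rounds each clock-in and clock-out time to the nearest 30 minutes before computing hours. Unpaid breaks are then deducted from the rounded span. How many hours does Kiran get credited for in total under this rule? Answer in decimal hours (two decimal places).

Wed: in 06:03→06:00, out 16:35→16:30; 10 h 30 min − 20 min = 10 h 10 min
Thu: in 08:28→08:30, out 17:09→17:00; 8 h 30 min − 75 min = 7 h 15 min
Total credited: 17 h 25 min.

17.42 hours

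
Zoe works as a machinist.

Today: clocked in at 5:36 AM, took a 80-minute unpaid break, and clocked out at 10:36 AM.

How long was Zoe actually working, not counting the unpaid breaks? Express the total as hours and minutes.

Today: 5:36 AM–10:36 AM = 5 h 0 min; less 80 min break → 3 h 40 min

3 h 40 min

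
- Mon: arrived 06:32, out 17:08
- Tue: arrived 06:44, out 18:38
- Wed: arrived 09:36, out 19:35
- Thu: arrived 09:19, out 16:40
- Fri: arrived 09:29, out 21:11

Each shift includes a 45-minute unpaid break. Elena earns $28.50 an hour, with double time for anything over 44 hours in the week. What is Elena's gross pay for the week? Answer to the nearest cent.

Mon: 06:32–17:08 = 10 h 36 min; less 45 min break → 9 h 51 min
Tue: 06:44–18:38 = 11 h 54 min; less 45 min break → 11 h 9 min
Wed: 09:36–19:35 = 9 h 59 min; less 45 min break → 9 h 14 min
Thu: 09:19–16:40 = 7 h 21 min; less 45 min break → 6 h 36 min
Fri: 09:29–21:11 = 11 h 42 min; less 45 min break → 10 h 57 min
Total worked: 47 h 47 min = 2867 min.
Regular 44 h 0 min = 2640 min at $28.50/h; overtime 3 h 47 min = 227 min at $57.00/h.
Pay = (2640 × $28.50 + 227 × $57.00) ÷ 60 = $1469.65.

$1469.65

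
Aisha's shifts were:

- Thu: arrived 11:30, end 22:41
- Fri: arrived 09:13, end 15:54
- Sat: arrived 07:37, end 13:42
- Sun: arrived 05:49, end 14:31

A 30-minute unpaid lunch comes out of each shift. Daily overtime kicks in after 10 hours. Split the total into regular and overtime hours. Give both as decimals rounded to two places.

Regular 29.97 hours, overtime 0.68 hours

Thu: 11:30–22:41 = 11 h 11 min; less 30 min break → 10 h 41 min
Fri: 09:13–15:54 = 6 h 41 min; less 30 min break → 6 h 11 min
Sat: 07:37–13:42 = 6 h 5 min; less 30 min break → 5 h 35 min
Sun: 05:49–14:31 = 8 h 42 min; less 30 min break → 8 h 12 min
Thu reg 10 h 0 min / OT 0 h 41 min; Fri reg 6 h 11 min / OT 0 h 0 min; Sat reg 5 h 35 min / OT 0 h 0 min; Sun reg 8 h 12 min / OT 0 h 0 min.
Totals: regular 29 h 58 min, overtime 0 h 41 min.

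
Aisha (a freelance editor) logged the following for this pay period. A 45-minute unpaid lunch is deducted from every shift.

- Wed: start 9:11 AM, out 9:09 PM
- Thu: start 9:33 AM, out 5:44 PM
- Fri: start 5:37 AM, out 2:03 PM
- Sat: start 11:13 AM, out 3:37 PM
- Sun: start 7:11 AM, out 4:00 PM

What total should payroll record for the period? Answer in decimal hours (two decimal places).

38.05 hours

Wed: 9:11 AM–9:09 PM = 11 h 58 min; less 45 min break → 11 h 13 min
Thu: 9:33 AM–5:44 PM = 8 h 11 min; less 45 min break → 7 h 26 min
Fri: 5:37 AM–2:03 PM = 8 h 26 min; less 45 min break → 7 h 41 min
Sat: 11:13 AM–3:37 PM = 4 h 24 min; less 45 min break → 3 h 39 min
Sun: 7:11 AM–4:00 PM = 8 h 49 min; less 45 min break → 8 h 4 min
Total: 11 h 13 min + 7 h 26 min + 7 h 41 min + 3 h 39 min + 8 h 4 min = 38 h 3 min.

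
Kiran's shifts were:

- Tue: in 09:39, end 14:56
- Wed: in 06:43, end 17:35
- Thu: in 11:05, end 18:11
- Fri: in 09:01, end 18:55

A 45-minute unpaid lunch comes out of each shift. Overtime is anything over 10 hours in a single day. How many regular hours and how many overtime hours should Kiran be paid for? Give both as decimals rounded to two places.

Tue: 09:39–14:56 = 5 h 17 min; less 45 min break → 4 h 32 min
Wed: 06:43–17:35 = 10 h 52 min; less 45 min break → 10 h 7 min
Thu: 11:05–18:11 = 7 h 6 min; less 45 min break → 6 h 21 min
Fri: 09:01–18:55 = 9 h 54 min; less 45 min break → 9 h 9 min
Tue reg 4 h 32 min / OT 0 h 0 min; Wed reg 10 h 0 min / OT 0 h 7 min; Thu reg 6 h 21 min / OT 0 h 0 min; Fri reg 9 h 9 min / OT 0 h 0 min.
Totals: regular 30 h 2 min, overtime 0 h 7 min.

Regular 30.03 hours, overtime 0.12 hours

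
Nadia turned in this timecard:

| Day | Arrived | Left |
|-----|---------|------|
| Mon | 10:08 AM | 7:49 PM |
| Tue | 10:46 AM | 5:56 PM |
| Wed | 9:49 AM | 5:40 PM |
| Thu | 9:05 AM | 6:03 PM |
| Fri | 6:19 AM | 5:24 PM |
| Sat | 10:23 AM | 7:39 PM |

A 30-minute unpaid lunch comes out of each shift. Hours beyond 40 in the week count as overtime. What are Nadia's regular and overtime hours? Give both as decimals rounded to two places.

Regular 40.00 hours, overtime 11.02 hours

Mon: 10:08 AM–7:49 PM = 9 h 41 min; less 30 min break → 9 h 11 min
Tue: 10:46 AM–5:56 PM = 7 h 10 min; less 30 min break → 6 h 40 min
Wed: 9:49 AM–5:40 PM = 7 h 51 min; less 30 min break → 7 h 21 min
Thu: 9:05 AM–6:03 PM = 8 h 58 min; less 30 min break → 8 h 28 min
Fri: 6:19 AM–5:24 PM = 11 h 5 min; less 30 min break → 10 h 35 min
Sat: 10:23 AM–7:39 PM = 9 h 16 min; less 30 min break → 8 h 46 min
Total worked: 51 h 1 min = 51.02 h.
Threshold 40 h → overtime 11 h 1 min, regular 40 h 0 min.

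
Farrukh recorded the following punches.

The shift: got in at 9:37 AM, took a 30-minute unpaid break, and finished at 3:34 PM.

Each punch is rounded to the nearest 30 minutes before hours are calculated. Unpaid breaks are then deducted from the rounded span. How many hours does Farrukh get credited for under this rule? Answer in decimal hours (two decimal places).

5.50 hours

The shift: in 9:37 AM→9:30 AM, out 3:34 PM→3:30 PM; 6 h 0 min − 30 min = 5 h 30 min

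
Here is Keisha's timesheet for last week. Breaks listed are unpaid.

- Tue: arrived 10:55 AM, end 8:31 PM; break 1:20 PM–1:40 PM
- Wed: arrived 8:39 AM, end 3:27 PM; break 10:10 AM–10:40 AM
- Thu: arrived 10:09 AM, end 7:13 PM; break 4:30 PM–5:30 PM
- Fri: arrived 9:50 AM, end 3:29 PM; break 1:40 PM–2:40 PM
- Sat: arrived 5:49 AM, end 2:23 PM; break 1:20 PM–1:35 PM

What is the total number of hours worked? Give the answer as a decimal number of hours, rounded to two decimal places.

Tue: 10:55 AM–8:31 PM = 9 h 36 min; less 20 min break → 9 h 16 min
Wed: 8:39 AM–3:27 PM = 6 h 48 min; less 30 min break → 6 h 18 min
Thu: 10:09 AM–7:13 PM = 9 h 4 min; less 60 min break → 8 h 4 min
Fri: 9:50 AM–3:29 PM = 5 h 39 min; less 60 min break → 4 h 39 min
Sat: 5:49 AM–2:23 PM = 8 h 34 min; less 15 min break → 8 h 19 min
Total: 9 h 16 min + 6 h 18 min + 8 h 4 min + 4 h 39 min + 8 h 19 min = 36 h 36 min.

36.60 hours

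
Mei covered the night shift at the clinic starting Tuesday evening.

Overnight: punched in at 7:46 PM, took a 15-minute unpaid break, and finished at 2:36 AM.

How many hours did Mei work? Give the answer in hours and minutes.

Overnight: 7:46 PM → midnight = 4 h 14 min; midnight → 2:36 AM = 2 h 36 min; span 6 h 50 min; less 15 min break → 6 h 35 min

6 h 35 min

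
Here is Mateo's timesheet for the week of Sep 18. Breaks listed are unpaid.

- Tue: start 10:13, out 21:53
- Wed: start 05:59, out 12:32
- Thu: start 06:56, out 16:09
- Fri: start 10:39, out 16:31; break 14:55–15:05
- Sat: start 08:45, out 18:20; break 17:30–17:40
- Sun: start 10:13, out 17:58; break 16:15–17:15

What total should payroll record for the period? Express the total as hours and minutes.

49 h 18 min

Tue: 10:13–21:53 = 11 h 40 min
Wed: 05:59–12:32 = 6 h 33 min
Thu: 06:56–16:09 = 9 h 13 min
Fri: 10:39–16:31 = 5 h 52 min; less 10 min break → 5 h 42 min
Sat: 08:45–18:20 = 9 h 35 min; less 10 min break → 9 h 25 min
Sun: 10:13–17:58 = 7 h 45 min; less 60 min break → 6 h 45 min
Total: 11 h 40 min + 6 h 33 min + 9 h 13 min + 5 h 42 min + 9 h 25 min + 6 h 45 min = 49 h 18 min.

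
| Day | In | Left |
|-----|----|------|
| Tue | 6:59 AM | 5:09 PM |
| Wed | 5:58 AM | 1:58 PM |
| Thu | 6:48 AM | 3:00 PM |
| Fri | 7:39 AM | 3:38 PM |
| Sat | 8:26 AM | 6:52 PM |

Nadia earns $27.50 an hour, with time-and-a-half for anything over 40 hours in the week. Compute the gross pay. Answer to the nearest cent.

Tue: 6:59 AM–5:09 PM = 10 h 10 min
Wed: 5:58 AM–1:58 PM = 8 h 0 min
Thu: 6:48 AM–3:00 PM = 8 h 12 min
Fri: 7:39 AM–3:38 PM = 7 h 59 min
Sat: 8:26 AM–6:52 PM = 10 h 26 min
Total worked: 44 h 47 min = 2687 min.
Regular 40 h 0 min = 2400 min at $27.50/h; overtime 4 h 47 min = 287 min at $41.25/h.
Pay = (2400 × $27.50 + 287 × $41.25) ÷ 60 = $1297.31.

$1297.31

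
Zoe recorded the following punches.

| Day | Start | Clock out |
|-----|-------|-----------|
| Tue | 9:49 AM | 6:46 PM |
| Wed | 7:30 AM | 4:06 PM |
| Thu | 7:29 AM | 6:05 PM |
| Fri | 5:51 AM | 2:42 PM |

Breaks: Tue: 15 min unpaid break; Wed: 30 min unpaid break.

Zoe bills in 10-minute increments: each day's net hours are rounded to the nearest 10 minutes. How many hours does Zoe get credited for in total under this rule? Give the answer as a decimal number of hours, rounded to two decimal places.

36.33 hours

Tue: 9:49 AM–6:46 PM = 8 h 57 min − 15 min = 8 h 42 min → rounds to 8 h 40 min
Wed: 7:30 AM–4:06 PM = 8 h 36 min − 30 min = 8 h 6 min → rounds to 8 h 10 min
Thu: 7:29 AM–6:05 PM = 10 h 36 min → rounds to 10 h 40 min
Fri: 5:51 AM–2:42 PM = 8 h 51 min → rounds to 8 h 50 min
Total credited: 36 h 20 min.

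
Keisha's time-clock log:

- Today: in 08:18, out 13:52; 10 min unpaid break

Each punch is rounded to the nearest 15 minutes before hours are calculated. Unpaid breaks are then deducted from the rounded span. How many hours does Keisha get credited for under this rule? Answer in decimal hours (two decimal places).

5.33 hours

Today: in 08:18→08:15, out 13:52→13:45; 5 h 30 min − 10 min = 5 h 20 min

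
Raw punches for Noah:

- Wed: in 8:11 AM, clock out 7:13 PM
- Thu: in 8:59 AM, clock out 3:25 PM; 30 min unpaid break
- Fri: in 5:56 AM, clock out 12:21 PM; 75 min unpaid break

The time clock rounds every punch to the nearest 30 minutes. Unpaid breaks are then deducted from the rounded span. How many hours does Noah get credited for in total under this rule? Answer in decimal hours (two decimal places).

22.25 hours

Wed: in 8:11 AM→8:00 AM, out 7:13 PM→7:00 PM; 11 h 0 min
Thu: in 8:59 AM→9:00 AM, out 3:25 PM→3:30 PM; 6 h 30 min − 30 min = 6 h 0 min
Fri: in 5:56 AM→6:00 AM, out 12:21 PM→12:30 PM; 6 h 30 min − 75 min = 5 h 15 min
Total credited: 22 h 15 min.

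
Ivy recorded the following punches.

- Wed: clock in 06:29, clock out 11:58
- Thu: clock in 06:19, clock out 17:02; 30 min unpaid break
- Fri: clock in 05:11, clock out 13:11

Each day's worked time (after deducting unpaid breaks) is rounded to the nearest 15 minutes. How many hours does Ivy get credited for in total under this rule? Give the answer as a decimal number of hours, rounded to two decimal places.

23.75 hours

Wed: 06:29–11:58 = 5 h 29 min → rounds to 5 h 30 min
Thu: 06:19–17:02 = 10 h 43 min − 30 min = 10 h 13 min → rounds to 10 h 15 min
Fri: 05:11–13:11 = 8 h 0 min → rounds to 8 h 0 min
Total credited: 23 h 45 min.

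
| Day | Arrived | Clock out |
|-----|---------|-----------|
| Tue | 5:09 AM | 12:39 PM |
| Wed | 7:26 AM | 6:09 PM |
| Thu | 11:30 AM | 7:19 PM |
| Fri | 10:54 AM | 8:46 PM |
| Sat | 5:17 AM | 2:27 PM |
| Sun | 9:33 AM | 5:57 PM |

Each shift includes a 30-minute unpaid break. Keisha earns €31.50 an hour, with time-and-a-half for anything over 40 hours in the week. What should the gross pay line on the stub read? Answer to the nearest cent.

€1754.55

Tue: 5:09 AM–12:39 PM = 7 h 30 min; less 30 min break → 7 h 0 min
Wed: 7:26 AM–6:09 PM = 10 h 43 min; less 30 min break → 10 h 13 min
Thu: 11:30 AM–7:19 PM = 7 h 49 min; less 30 min break → 7 h 19 min
Fri: 10:54 AM–8:46 PM = 9 h 52 min; less 30 min break → 9 h 22 min
Sat: 5:17 AM–2:27 PM = 9 h 10 min; less 30 min break → 8 h 40 min
Sun: 9:33 AM–5:57 PM = 8 h 24 min; less 30 min break → 7 h 54 min
Total worked: 50 h 28 min = 3028 min.
Regular 40 h 0 min = 2400 min at €31.50/h; overtime 10 h 28 min = 628 min at €47.25/h.
Pay = (2400 × €31.50 + 628 × €47.25) ÷ 60 = €1754.55.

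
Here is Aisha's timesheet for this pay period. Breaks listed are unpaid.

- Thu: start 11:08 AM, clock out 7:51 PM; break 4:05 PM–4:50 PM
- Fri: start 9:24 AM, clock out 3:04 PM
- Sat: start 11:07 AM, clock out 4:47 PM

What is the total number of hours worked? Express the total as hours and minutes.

Thu: 11:08 AM–7:51 PM = 8 h 43 min; less 45 min break → 7 h 58 min
Fri: 9:24 AM–3:04 PM = 5 h 40 min
Sat: 11:07 AM–4:47 PM = 5 h 40 min
Total: 7 h 58 min + 5 h 40 min + 5 h 40 min = 19 h 18 min.

19 h 18 min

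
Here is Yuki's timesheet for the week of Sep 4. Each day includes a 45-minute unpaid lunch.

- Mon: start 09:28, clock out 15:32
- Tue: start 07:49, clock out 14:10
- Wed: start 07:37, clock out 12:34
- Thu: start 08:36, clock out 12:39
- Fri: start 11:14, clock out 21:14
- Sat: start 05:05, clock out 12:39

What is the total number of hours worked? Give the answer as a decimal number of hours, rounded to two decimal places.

Mon: 09:28–15:32 = 6 h 4 min; less 45 min break → 5 h 19 min
Tue: 07:49–14:10 = 6 h 21 min; less 45 min break → 5 h 36 min
Wed: 07:37–12:34 = 4 h 57 min; less 45 min break → 4 h 12 min
Thu: 08:36–12:39 = 4 h 3 min; less 45 min break → 3 h 18 min
Fri: 11:14–21:14 = 10 h 0 min; less 45 min break → 9 h 15 min
Sat: 05:05–12:39 = 7 h 34 min; less 45 min break → 6 h 49 min
Total: 5 h 19 min + 5 h 36 min + 4 h 12 min + 3 h 18 min + 9 h 15 min + 6 h 49 min = 34 h 29 min.

34.48 hours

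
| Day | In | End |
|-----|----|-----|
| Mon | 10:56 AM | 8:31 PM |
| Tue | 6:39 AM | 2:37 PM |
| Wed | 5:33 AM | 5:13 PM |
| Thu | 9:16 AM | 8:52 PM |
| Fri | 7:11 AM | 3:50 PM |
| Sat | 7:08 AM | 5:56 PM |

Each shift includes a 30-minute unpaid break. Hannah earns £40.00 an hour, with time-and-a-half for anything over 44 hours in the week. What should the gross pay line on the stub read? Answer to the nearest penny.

Mon: 10:56 AM–8:31 PM = 9 h 35 min; less 30 min break → 9 h 5 min
Tue: 6:39 AM–2:37 PM = 7 h 58 min; less 30 min break → 7 h 28 min
Wed: 5:33 AM–5:13 PM = 11 h 40 min; less 30 min break → 11 h 10 min
Thu: 9:16 AM–8:52 PM = 11 h 36 min; less 30 min break → 11 h 6 min
Fri: 7:11 AM–3:50 PM = 8 h 39 min; less 30 min break → 8 h 9 min
Sat: 7:08 AM–5:56 PM = 10 h 48 min; less 30 min break → 10 h 18 min
Total worked: 57 h 16 min = 3436 min.
Regular 44 h 0 min = 2640 min at £40.00/h; overtime 13 h 16 min = 796 min at £60.00/h.
Pay = (2640 × £40.00 + 796 × £60.00) ÷ 60 = £2556.00.

£2556.00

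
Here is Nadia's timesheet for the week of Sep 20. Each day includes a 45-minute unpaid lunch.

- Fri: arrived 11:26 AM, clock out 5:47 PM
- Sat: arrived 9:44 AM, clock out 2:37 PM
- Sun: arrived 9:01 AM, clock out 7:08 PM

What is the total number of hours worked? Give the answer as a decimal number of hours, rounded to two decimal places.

19.10 hours

Fri: 11:26 AM–5:47 PM = 6 h 21 min; less 45 min break → 5 h 36 min
Sat: 9:44 AM–2:37 PM = 4 h 53 min; less 45 min break → 4 h 8 min
Sun: 9:01 AM–7:08 PM = 10 h 7 min; less 45 min break → 9 h 22 min
Total: 5 h 36 min + 4 h 8 min + 9 h 22 min = 19 h 6 min.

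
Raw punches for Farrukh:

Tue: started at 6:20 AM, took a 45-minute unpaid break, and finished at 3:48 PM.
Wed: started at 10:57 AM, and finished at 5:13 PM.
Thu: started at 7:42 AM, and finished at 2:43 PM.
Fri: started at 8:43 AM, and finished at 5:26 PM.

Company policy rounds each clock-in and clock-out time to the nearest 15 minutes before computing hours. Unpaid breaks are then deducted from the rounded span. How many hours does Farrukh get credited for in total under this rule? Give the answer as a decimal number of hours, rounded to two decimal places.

30.75 hours

Tue: in 6:20 AM→6:15 AM, out 3:48 PM→3:45 PM; 9 h 30 min − 45 min = 8 h 45 min
Wed: in 10:57 AM→11:00 AM, out 5:13 PM→5:15 PM; 6 h 15 min
Thu: in 7:42 AM→7:45 AM, out 2:43 PM→2:45 PM; 7 h 0 min
Fri: in 8:43 AM→8:45 AM, out 5:26 PM→5:30 PM; 8 h 45 min
Total credited: 30 h 45 min.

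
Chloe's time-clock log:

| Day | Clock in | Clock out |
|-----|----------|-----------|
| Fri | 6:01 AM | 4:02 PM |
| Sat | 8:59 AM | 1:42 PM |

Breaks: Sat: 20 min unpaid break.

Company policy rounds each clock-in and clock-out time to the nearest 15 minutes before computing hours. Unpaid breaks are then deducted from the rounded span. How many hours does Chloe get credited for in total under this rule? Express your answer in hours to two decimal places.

14.42 hours

Fri: in 6:01 AM→6:00 AM, out 4:02 PM→4:00 PM; 10 h 0 min
Sat: in 8:59 AM→9:00 AM, out 1:42 PM→1:45 PM; 4 h 45 min − 20 min = 4 h 25 min
Total credited: 14 h 25 min.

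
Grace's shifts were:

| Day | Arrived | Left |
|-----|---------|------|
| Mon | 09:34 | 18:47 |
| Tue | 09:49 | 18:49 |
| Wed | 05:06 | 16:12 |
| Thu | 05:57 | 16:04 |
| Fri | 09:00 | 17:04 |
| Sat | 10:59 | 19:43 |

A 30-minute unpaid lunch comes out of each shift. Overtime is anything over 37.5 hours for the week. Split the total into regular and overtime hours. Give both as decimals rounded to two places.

Regular 37.50 hours, overtime 15.73 hours

Mon: 09:34–18:47 = 9 h 13 min; less 30 min break → 8 h 43 min
Tue: 09:49–18:49 = 9 h 0 min; less 30 min break → 8 h 30 min
Wed: 05:06–16:12 = 11 h 6 min; less 30 min break → 10 h 36 min
Thu: 05:57–16:04 = 10 h 7 min; less 30 min break → 9 h 37 min
Fri: 09:00–17:04 = 8 h 4 min; less 30 min break → 7 h 34 min
Sat: 10:59–19:43 = 8 h 44 min; less 30 min break → 8 h 14 min
Total worked: 53 h 14 min = 53.23 h.
Threshold 37.5 h → overtime 15 h 44 min, regular 37 h 30 min.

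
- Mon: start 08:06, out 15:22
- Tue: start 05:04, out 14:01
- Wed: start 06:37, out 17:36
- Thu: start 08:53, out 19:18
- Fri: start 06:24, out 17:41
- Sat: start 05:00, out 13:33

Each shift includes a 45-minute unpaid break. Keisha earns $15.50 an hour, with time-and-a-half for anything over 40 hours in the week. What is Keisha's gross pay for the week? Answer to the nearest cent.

Mon: 08:06–15:22 = 7 h 16 min; less 45 min break → 6 h 31 min
Tue: 05:04–14:01 = 8 h 57 min; less 45 min break → 8 h 12 min
Wed: 06:37–17:36 = 10 h 59 min; less 45 min break → 10 h 14 min
Thu: 08:53–19:18 = 10 h 25 min; less 45 min break → 9 h 40 min
Fri: 06:24–17:41 = 11 h 17 min; less 45 min break → 10 h 32 min
Sat: 05:00–13:33 = 8 h 33 min; less 45 min break → 7 h 48 min
Total worked: 52 h 57 min = 3177 min.
Regular 40 h 0 min = 2400 min at $15.50/h; overtime 12 h 57 min = 777 min at $23.25/h.
Pay = (2400 × $15.50 + 777 × $23.25) ÷ 60 = $921.09.

$921.09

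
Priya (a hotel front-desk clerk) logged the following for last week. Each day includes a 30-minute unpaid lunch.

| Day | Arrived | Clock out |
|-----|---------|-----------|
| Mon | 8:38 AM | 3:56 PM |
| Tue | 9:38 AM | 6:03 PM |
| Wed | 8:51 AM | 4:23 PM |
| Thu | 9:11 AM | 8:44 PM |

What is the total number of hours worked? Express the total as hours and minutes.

32 h 48 min

Mon: 8:38 AM–3:56 PM = 7 h 18 min; less 30 min break → 6 h 48 min
Tue: 9:38 AM–6:03 PM = 8 h 25 min; less 30 min break → 7 h 55 min
Wed: 8:51 AM–4:23 PM = 7 h 32 min; less 30 min break → 7 h 2 min
Thu: 9:11 AM–8:44 PM = 11 h 33 min; less 30 min break → 11 h 3 min
Total: 6 h 48 min + 7 h 55 min + 7 h 2 min + 11 h 3 min = 32 h 48 min.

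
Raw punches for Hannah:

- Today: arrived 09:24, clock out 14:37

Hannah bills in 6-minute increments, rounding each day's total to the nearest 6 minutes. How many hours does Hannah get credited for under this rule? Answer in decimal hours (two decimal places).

Today: 09:24–14:37 = 5 h 13 min → rounds to 5 h 12 min

5.20 hours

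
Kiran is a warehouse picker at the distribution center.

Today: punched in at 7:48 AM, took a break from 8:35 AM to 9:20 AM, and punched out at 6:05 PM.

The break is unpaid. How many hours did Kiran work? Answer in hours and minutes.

9 h 32 min

Today: 7:48 AM–6:05 PM = 10 h 17 min; less 45 min break → 9 h 32 min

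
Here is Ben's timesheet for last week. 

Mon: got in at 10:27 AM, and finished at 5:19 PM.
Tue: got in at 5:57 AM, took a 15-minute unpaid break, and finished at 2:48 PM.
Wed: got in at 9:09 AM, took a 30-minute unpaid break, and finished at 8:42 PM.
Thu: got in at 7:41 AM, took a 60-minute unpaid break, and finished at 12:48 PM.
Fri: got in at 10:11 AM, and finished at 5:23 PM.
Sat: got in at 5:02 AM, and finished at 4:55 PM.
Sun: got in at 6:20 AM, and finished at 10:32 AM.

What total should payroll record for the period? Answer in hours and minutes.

Mon: 10:27 AM–5:19 PM = 6 h 52 min
Tue: 5:57 AM–2:48 PM = 8 h 51 min; less 15 min break → 8 h 36 min
Wed: 9:09 AM–8:42 PM = 11 h 33 min; less 30 min break → 11 h 3 min
Thu: 7:41 AM–12:48 PM = 5 h 7 min; less 60 min break → 4 h 7 min
Fri: 10:11 AM–5:23 PM = 7 h 12 min
Sat: 5:02 AM–4:55 PM = 11 h 53 min
Sun: 6:20 AM–10:32 AM = 4 h 12 min
Total: 6 h 52 min + 8 h 36 min + 11 h 3 min + 4 h 7 min + 7 h 12 min + 11 h 53 min + 4 h 12 min = 53 h 55 min.

53 h 55 min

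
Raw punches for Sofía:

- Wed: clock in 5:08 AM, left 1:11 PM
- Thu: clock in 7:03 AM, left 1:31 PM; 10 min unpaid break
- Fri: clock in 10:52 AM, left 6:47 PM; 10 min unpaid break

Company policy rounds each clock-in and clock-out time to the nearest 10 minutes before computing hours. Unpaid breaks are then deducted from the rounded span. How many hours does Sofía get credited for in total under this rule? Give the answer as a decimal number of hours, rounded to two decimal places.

22.17 hours

Wed: in 5:08 AM→5:10 AM, out 1:11 PM→1:10 PM; 8 h 0 min
Thu: in 7:03 AM→7:00 AM, out 1:31 PM→1:30 PM; 6 h 30 min − 10 min = 6 h 20 min
Fri: in 10:52 AM→10:50 AM, out 6:47 PM→6:50 PM; 8 h 0 min − 10 min = 7 h 50 min
Total credited: 22 h 10 min.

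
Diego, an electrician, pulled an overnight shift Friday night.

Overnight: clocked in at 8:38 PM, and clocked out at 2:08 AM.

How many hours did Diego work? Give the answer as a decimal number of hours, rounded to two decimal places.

5.50 hours

Overnight: 8:38 PM → midnight = 3 h 22 min; midnight → 2:08 AM = 2 h 8 min; span 5 h 30 min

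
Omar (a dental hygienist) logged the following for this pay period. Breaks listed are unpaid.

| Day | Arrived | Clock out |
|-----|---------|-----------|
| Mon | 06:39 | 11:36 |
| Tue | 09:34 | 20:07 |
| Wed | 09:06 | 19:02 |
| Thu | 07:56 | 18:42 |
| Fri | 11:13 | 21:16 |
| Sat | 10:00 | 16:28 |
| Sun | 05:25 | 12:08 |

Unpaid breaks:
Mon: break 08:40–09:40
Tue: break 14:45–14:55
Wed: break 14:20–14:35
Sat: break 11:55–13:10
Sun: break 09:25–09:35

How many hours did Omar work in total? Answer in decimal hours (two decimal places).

Mon: 06:39–11:36 = 4 h 57 min; less 60 min break → 3 h 57 min
Tue: 09:34–20:07 = 10 h 33 min; less 10 min break → 10 h 23 min
Wed: 09:06–19:02 = 9 h 56 min; less 15 min break → 9 h 41 min
Thu: 07:56–18:42 = 10 h 46 min
Fri: 11:13–21:16 = 10 h 3 min
Sat: 10:00–16:28 = 6 h 28 min; less 75 min break → 5 h 13 min
Sun: 05:25–12:08 = 6 h 43 min; less 10 min break → 6 h 33 min
Total: 3 h 57 min + 10 h 23 min + 9 h 41 min + 10 h 46 min + 10 h 3 min + 5 h 13 min + 6 h 33 min = 56 h 36 min.

56.60 hours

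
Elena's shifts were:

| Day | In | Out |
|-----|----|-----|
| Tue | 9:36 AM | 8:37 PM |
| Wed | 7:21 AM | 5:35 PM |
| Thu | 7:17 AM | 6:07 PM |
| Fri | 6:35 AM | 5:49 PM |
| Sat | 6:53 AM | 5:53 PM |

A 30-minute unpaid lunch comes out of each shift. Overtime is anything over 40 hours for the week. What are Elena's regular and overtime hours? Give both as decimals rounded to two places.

Regular 40.00 hours, overtime 11.82 hours

Tue: 9:36 AM–8:37 PM = 11 h 1 min; less 30 min break → 10 h 31 min
Wed: 7:21 AM–5:35 PM = 10 h 14 min; less 30 min break → 9 h 44 min
Thu: 7:17 AM–6:07 PM = 10 h 50 min; less 30 min break → 10 h 20 min
Fri: 6:35 AM–5:49 PM = 11 h 14 min; less 30 min break → 10 h 44 min
Sat: 6:53 AM–5:53 PM = 11 h 0 min; less 30 min break → 10 h 30 min
Total worked: 51 h 49 min = 51.82 h.
Threshold 40 h → overtime 11 h 49 min, regular 40 h 0 min.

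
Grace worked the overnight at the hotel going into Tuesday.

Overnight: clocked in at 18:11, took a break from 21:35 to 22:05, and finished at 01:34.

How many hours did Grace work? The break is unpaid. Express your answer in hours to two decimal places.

6.88 hours

Overnight: 18:11 → midnight = 5 h 49 min; midnight → 01:34 = 1 h 34 min; span 7 h 23 min; less 30 min break → 6 h 53 min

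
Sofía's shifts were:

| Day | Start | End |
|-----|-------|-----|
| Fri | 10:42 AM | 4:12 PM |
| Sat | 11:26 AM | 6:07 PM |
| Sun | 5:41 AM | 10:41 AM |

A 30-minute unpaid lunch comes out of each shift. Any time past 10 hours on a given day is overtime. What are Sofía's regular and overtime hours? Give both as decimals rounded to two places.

Regular 15.68 hours, overtime 0.00 hours

Fri: 10:42 AM–4:12 PM = 5 h 30 min; less 30 min break → 5 h 0 min
Sat: 11:26 AM–6:07 PM = 6 h 41 min; less 30 min break → 6 h 11 min
Sun: 5:41 AM–10:41 AM = 5 h 0 min; less 30 min break → 4 h 30 min
Fri reg 5 h 0 min / OT 0 h 0 min; Sat reg 6 h 11 min / OT 0 h 0 min; Sun reg 4 h 30 min / OT 0 h 0 min.
Totals: regular 15 h 41 min, overtime 0 h 0 min.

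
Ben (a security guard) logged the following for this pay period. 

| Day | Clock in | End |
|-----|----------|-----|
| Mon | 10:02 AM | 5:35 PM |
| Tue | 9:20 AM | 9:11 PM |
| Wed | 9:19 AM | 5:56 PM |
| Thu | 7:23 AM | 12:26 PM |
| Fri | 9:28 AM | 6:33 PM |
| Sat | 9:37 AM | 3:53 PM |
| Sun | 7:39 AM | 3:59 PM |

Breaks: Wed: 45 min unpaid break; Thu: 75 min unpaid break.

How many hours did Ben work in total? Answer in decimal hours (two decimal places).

54.75 hours

Mon: 10:02 AM–5:35 PM = 7 h 33 min
Tue: 9:20 AM–9:11 PM = 11 h 51 min
Wed: 9:19 AM–5:56 PM = 8 h 37 min; less 45 min break → 7 h 52 min
Thu: 7:23 AM–12:26 PM = 5 h 3 min; less 75 min break → 3 h 48 min
Fri: 9:28 AM–6:33 PM = 9 h 5 min
Sat: 9:37 AM–3:53 PM = 6 h 16 min
Sun: 7:39 AM–3:59 PM = 8 h 20 min
Total: 7 h 33 min + 11 h 51 min + 7 h 52 min + 3 h 48 min + 9 h 5 min + 6 h 16 min + 8 h 20 min = 54 h 45 min.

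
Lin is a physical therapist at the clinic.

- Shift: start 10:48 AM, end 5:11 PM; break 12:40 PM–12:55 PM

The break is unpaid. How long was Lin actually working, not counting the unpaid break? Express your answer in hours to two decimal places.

6.13 hours

Shift: 10:48 AM–5:11 PM = 6 h 23 min; less 15 min break → 6 h 8 min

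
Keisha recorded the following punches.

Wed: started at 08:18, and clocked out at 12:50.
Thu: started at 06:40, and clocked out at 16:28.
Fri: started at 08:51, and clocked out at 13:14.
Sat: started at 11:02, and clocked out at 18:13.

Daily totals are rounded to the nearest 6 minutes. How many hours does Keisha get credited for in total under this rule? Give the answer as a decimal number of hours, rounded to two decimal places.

Wed: 08:18–12:50 = 4 h 32 min → rounds to 4 h 30 min
Thu: 06:40–16:28 = 9 h 48 min → rounds to 9 h 48 min
Fri: 08:51–13:14 = 4 h 23 min → rounds to 4 h 24 min
Sat: 11:02–18:13 = 7 h 11 min → rounds to 7 h 12 min
Total credited: 25 h 54 min.

25.90 hours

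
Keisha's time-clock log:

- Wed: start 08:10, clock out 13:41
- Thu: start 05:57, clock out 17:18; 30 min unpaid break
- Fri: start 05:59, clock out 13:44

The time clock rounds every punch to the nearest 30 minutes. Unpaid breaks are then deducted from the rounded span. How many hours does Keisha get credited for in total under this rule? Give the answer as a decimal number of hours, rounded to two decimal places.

24.00 hours

Wed: in 08:10→08:00, out 13:41→13:30; 5 h 30 min
Thu: in 05:57→06:00, out 17:18→17:30; 11 h 30 min − 30 min = 11 h 0 min
Fri: in 05:59→06:00, out 13:44→13:30; 7 h 30 min
Total credited: 24 h 0 min.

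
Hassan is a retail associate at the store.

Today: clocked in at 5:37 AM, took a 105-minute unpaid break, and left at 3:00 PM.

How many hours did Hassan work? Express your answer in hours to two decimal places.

7.63 hours

Today: 5:37 AM–3:00 PM = 9 h 23 min; less 105 min break → 7 h 38 min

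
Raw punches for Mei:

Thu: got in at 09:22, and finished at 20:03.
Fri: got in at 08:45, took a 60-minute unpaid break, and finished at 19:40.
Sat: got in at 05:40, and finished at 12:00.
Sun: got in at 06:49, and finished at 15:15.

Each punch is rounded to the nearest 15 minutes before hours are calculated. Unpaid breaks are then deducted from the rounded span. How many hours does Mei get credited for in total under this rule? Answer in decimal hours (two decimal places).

35.50 hours

Thu: in 09:22→09:15, out 20:03→20:00; 10 h 45 min
Fri: in 08:45→08:45, out 19:40→19:45; 11 h 0 min − 60 min = 10 h 0 min
Sat: in 05:40→05:45, out 12:00→12:00; 6 h 15 min
Sun: in 06:49→06:45, out 15:15→15:15; 8 h 30 min
Total credited: 35 h 30 min.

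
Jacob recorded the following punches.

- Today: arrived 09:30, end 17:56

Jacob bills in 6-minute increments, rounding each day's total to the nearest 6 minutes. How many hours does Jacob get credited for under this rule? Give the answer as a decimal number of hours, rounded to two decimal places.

8.40 hours

Today: 09:30–17:56 = 8 h 26 min → rounds to 8 h 24 min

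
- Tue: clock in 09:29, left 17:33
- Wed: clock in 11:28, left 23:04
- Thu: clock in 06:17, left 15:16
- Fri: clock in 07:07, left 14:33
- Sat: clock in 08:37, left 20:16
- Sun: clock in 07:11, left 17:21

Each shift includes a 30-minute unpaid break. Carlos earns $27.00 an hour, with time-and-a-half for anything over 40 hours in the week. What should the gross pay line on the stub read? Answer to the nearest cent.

Tue: 09:29–17:33 = 8 h 4 min; less 30 min break → 7 h 34 min
Wed: 11:28–23:04 = 11 h 36 min; less 30 min break → 11 h 6 min
Thu: 06:17–15:16 = 8 h 59 min; less 30 min break → 8 h 29 min
Fri: 07:07–14:33 = 7 h 26 min; less 30 min break → 6 h 56 min
Sat: 08:37–20:16 = 11 h 39 min; less 30 min break → 11 h 9 min
Sun: 07:11–17:21 = 10 h 10 min; less 30 min break → 9 h 40 min
Total worked: 54 h 54 min = 3294 min.
Regular 40 h 0 min = 2400 min at $27.00/h; overtime 14 h 54 min = 894 min at $40.50/h.
Pay = (2400 × $27.00 + 894 × $40.50) ÷ 60 = $1683.45.

$1683.45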